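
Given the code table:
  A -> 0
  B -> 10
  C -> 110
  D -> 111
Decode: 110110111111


Decoding:
110 -> C
110 -> C
111 -> D
111 -> D


Result: CCDD


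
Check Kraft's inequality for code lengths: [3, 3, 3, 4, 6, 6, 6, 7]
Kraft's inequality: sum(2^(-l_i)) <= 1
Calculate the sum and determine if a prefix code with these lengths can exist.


Sum = 2^(-3) + 2^(-3) + 2^(-3) + 2^(-4) + 2^(-6) + 2^(-6) + 2^(-6) + 2^(-7)
    = 0.125 + 0.125 + 0.125 + 0.0625 + 0.015625 + 0.015625 + 0.015625 + 0.0078125
    = 63/128 = 0.4921875
Since 0.4921875 <= 1, Kraft's inequality IS satisfied.
A prefix code with these lengths CAN exist.

Kraft sum = 0.4921875. Satisfied.


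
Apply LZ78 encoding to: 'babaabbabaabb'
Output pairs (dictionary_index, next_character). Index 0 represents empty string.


LZ78 encoding steps:
Dictionary: {0: ''}
Step 1: w='' (idx 0), next='b' -> output (0, 'b'), add 'b' as idx 1
Step 2: w='' (idx 0), next='a' -> output (0, 'a'), add 'a' as idx 2
Step 3: w='b' (idx 1), next='a' -> output (1, 'a'), add 'ba' as idx 3
Step 4: w='a' (idx 2), next='b' -> output (2, 'b'), add 'ab' as idx 4
Step 5: w='ba' (idx 3), next='b' -> output (3, 'b'), add 'bab' as idx 5
Step 6: w='a' (idx 2), next='a' -> output (2, 'a'), add 'aa' as idx 6
Step 7: w='b' (idx 1), next='b' -> output (1, 'b'), add 'bb' as idx 7


Encoded: [(0, 'b'), (0, 'a'), (1, 'a'), (2, 'b'), (3, 'b'), (2, 'a'), (1, 'b')]


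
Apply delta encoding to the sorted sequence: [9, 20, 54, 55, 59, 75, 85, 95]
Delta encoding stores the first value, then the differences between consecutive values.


First value: 9
Deltas:
  20 - 9 = 11
  54 - 20 = 34
  55 - 54 = 1
  59 - 55 = 4
  75 - 59 = 16
  85 - 75 = 10
  95 - 85 = 10


Delta encoded: [9, 11, 34, 1, 4, 16, 10, 10]


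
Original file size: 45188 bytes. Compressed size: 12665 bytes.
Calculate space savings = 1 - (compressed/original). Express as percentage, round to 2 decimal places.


ratio = compressed/original = 12665/45188 = 0.280274
savings = 1 - ratio = 1 - 0.280274 = 0.719726
as a percentage: 0.719726 * 100 = 71.97%

Space savings = 1 - 12665/45188 = 71.97%


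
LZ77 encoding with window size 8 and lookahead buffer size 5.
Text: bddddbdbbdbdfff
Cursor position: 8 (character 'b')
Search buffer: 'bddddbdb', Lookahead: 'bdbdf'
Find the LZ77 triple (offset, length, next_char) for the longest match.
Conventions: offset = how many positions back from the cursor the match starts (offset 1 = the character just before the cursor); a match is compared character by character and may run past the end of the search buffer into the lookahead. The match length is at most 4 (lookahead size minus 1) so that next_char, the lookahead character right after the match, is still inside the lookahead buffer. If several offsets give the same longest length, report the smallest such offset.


Try each offset into the search buffer:
  offset=1 (pos 7, char 'b'): match length 1
  offset=2 (pos 6, char 'd'): match length 0
  offset=3 (pos 5, char 'b'): match length 3
  offset=4 (pos 4, char 'd'): match length 0
  offset=5 (pos 3, char 'd'): match length 0
  offset=6 (pos 2, char 'd'): match length 0
  offset=7 (pos 1, char 'd'): match length 0
  offset=8 (pos 0, char 'b'): match length 2
Longest match has length 3 at offset 3.
next_char = character at position 8 + 3 = 11 -> 'd'

Best match: offset=3, length=3 (matching 'bdb' starting at position 5)
LZ77 triple: (3, 3, 'd')


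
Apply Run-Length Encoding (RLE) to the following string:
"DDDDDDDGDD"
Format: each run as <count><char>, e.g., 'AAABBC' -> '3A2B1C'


Scanning runs left to right:
  i=0: run of 'D' x 7 -> '7D'
  i=7: run of 'G' x 1 -> '1G'
  i=8: run of 'D' x 2 -> '2D'

RLE = 7D1G2D


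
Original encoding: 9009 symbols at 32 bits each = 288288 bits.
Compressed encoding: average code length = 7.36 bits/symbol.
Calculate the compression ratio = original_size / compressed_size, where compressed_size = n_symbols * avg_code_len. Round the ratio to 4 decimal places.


original_size = n_symbols * orig_bits = 9009 * 32 = 288288 bits
compressed_size = n_symbols * avg_code_len = 9009 * 7.36 = 66306.24 bits
ratio = original_size / compressed_size = 288288 / 66306.24 = 4.3478

Compression ratio = 4.3478


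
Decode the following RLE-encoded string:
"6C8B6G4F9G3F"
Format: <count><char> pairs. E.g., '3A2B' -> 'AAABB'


Expanding each <count><char> pair:
  6C -> 'CCCCCC'
  8B -> 'BBBBBBBB'
  6G -> 'GGGGGG'
  4F -> 'FFFF'
  9G -> 'GGGGGGGGG'
  3F -> 'FFF'

Decoded = CCCCCCBBBBBBBBGGGGGGFFFFGGGGGGGGGFFF


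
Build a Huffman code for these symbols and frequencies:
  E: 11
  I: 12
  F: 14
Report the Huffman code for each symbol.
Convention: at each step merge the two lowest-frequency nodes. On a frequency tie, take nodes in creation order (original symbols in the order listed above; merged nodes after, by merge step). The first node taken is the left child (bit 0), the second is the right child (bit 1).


Huffman tree construction:
Step 1: Merge E(11) + I(12) = 23
Step 2: Merge F(14) + (E+I)(23) = 37
Read each symbol's code off the tree from the root (left child = 0, right child = 1).

Codes:
  E: 10 (length 2)
  I: 11 (length 2)
  F: 0 (length 1)
Average code length: 60/37 = 1.6216 bits/symbol


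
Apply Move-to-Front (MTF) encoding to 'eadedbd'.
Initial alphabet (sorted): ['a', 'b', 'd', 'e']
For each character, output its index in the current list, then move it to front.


MTF encoding:
'e': index 3 in ['a', 'b', 'd', 'e'] -> ['e', 'a', 'b', 'd']
'a': index 1 in ['e', 'a', 'b', 'd'] -> ['a', 'e', 'b', 'd']
'd': index 3 in ['a', 'e', 'b', 'd'] -> ['d', 'a', 'e', 'b']
'e': index 2 in ['d', 'a', 'e', 'b'] -> ['e', 'd', 'a', 'b']
'd': index 1 in ['e', 'd', 'a', 'b'] -> ['d', 'e', 'a', 'b']
'b': index 3 in ['d', 'e', 'a', 'b'] -> ['b', 'd', 'e', 'a']
'd': index 1 in ['b', 'd', 'e', 'a'] -> ['d', 'b', 'e', 'a']


Output: [3, 1, 3, 2, 1, 3, 1]


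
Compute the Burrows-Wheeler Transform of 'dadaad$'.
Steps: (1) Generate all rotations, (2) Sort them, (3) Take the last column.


Rotations (sorted):
  0: $dadaad -> last char: d
  1: aad$dad -> last char: d
  2: ad$dada -> last char: a
  3: adaad$d -> last char: d
  4: d$dadaa -> last char: a
  5: daad$da -> last char: a
  6: dadaad$ -> last char: $


BWT = ddadaa$


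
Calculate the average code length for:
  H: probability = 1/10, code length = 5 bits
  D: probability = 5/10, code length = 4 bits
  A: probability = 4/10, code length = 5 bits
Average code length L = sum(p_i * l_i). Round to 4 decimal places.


Weighted contributions p_i * l_i:
  H: (1/10) * 5 = 5/10
  D: (5/10) * 4 = 20/10
  A: (4/10) * 5 = 20/10
Sum = (5 + 20 + 20)/10 = 45/10

L = 45/10 = 4.5000 bits/symbol


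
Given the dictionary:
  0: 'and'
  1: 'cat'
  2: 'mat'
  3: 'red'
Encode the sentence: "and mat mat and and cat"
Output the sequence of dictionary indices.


Look up each word in the dictionary:
  'and' -> 0
  'mat' -> 2
  'mat' -> 2
  'and' -> 0
  'and' -> 0
  'cat' -> 1

Encoded: [0, 2, 2, 0, 0, 1]


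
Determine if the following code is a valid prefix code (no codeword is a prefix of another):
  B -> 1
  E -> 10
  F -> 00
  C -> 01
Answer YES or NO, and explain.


Checking each pair (does one codeword prefix another?):
  B='1' vs E='10': prefix -- VIOLATION

NO -- this is NOT a valid prefix code. B (1) is a prefix of E (10).


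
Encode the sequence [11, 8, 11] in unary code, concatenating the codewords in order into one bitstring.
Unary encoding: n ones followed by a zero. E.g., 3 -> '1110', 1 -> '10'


Encode each number as n ones followed by a terminating 0:
  11 -> 111111111110 (12 bits)
  8 -> 111111110 (9 bits)
  11 -> 111111111110 (12 bits)
Total length = 12 + 9 + 12 = 33 bits.

Unary([11, 8, 11]) = 111111111110111111110111111111110 (33 bits)


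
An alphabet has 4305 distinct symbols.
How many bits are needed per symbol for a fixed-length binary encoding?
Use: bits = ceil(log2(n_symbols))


log2(4305) = 12.0718
Bracket: 2^12 = 4096 < 4305 <= 2^13 = 8192
So ceil(log2(4305)) = 13

bits = ceil(log2(4305)) = ceil(12.0718) = 13 bits


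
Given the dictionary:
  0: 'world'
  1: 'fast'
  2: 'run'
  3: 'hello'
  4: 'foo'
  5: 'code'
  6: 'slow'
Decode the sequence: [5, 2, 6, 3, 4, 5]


Look up each index in the dictionary:
  5 -> 'code'
  2 -> 'run'
  6 -> 'slow'
  3 -> 'hello'
  4 -> 'foo'
  5 -> 'code'

Decoded: "code run slow hello foo code"


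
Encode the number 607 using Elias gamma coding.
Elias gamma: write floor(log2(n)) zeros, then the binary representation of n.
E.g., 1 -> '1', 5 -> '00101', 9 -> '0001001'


num_bits = floor(log2(607)) + 1 = 10
leading_zeros = num_bits - 1 = 9
binary(607) = 1001011111

Elias gamma(607) = '000000000' + '1001011111' = 0000000001001011111 (19 bits)


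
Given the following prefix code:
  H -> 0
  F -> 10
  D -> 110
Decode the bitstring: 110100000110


Decoding step by step:
Bits 110 -> D
Bits 10 -> F
Bits 0 -> H
Bits 0 -> H
Bits 0 -> H
Bits 0 -> H
Bits 110 -> D


Decoded message: DFHHHHD


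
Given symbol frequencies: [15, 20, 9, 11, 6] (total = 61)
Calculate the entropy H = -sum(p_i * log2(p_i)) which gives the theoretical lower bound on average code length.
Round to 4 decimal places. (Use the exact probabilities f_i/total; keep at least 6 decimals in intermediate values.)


Per-symbol terms -p_i * log2(p_i) with p_i = f_i/61:
  p = 15/61 = 0.245902: log2(p) = -2.023847, -p*log2(p) = 0.497667
  p = 20/61 = 0.327869: log2(p) = -1.608809, -p*log2(p) = 0.527478
  p = 9/61 = 0.147541: log2(p) = -2.760812, -p*log2(p) = 0.407333
  p = 11/61 = 0.180328: log2(p) = -2.471306, -p*log2(p) = 0.445645
  p = 6/61 = 0.098361: log2(p) = -3.345775, -p*log2(p) = 0.329093
H = 0.497667 + 0.527478 + 0.407333 + 0.445645 + 0.329093 = 2.207216

H = 2.2072 bits/symbol


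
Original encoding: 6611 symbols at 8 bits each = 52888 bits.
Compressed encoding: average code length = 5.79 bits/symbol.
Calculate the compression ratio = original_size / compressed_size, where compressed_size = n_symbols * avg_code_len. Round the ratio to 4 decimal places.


original_size = n_symbols * orig_bits = 6611 * 8 = 52888 bits
compressed_size = n_symbols * avg_code_len = 6611 * 5.79 = 38277.69 bits
ratio = original_size / compressed_size = 52888 / 38277.69 = 1.3817

Compression ratio = 1.3817


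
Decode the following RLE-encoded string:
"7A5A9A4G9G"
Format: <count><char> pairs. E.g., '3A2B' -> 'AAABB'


Expanding each <count><char> pair:
  7A -> 'AAAAAAA'
  5A -> 'AAAAA'
  9A -> 'AAAAAAAAA'
  4G -> 'GGGG'
  9G -> 'GGGGGGGGG'

Decoded = AAAAAAAAAAAAAAAAAAAAAGGGGGGGGGGGGG


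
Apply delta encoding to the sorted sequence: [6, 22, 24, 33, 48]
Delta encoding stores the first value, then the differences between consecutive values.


First value: 6
Deltas:
  22 - 6 = 16
  24 - 22 = 2
  33 - 24 = 9
  48 - 33 = 15


Delta encoded: [6, 16, 2, 9, 15]


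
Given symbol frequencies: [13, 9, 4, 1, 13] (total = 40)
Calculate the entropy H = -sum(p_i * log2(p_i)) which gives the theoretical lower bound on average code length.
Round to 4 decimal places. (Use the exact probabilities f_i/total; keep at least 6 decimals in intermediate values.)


Per-symbol terms -p_i * log2(p_i) with p_i = f_i/40:
  p = 13/40 = 0.325000: log2(p) = -1.621488, -p*log2(p) = 0.526984
  p = 9/40 = 0.225000: log2(p) = -2.152003, -p*log2(p) = 0.484201
  p = 4/40 = 0.100000: log2(p) = -3.321928, -p*log2(p) = 0.332193
  p = 1/40 = 0.025000: log2(p) = -5.321928, -p*log2(p) = 0.133048
  p = 13/40 = 0.325000: log2(p) = -1.621488, -p*log2(p) = 0.526984
H = 0.526984 + 0.484201 + 0.332193 + 0.133048 + 0.526984 = 2.003410

H = 2.0034 bits/symbol


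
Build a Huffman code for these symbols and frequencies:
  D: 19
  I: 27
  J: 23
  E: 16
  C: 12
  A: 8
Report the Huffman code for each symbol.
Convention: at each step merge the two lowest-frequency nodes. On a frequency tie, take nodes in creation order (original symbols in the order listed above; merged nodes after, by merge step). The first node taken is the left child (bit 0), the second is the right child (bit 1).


Huffman tree construction:
Step 1: Merge A(8) + C(12) = 20
Step 2: Merge E(16) + D(19) = 35
Step 3: Merge (A+C)(20) + J(23) = 43
Step 4: Merge I(27) + (E+D)(35) = 62
Step 5: Merge ((A+C)+J)(43) + (I+(E+D))(62) = 105
Read each symbol's code off the tree from the root (left child = 0, right child = 1).

Codes:
  D: 111 (length 3)
  I: 10 (length 2)
  J: 01 (length 2)
  E: 110 (length 3)
  C: 001 (length 3)
  A: 000 (length 3)
Average code length: 265/105 = 2.5238 bits/symbol


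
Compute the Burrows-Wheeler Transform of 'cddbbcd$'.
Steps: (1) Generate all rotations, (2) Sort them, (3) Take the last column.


Rotations (sorted):
  0: $cddbbcd -> last char: d
  1: bbcd$cdd -> last char: d
  2: bcd$cddb -> last char: b
  3: cd$cddbb -> last char: b
  4: cddbbcd$ -> last char: $
  5: d$cddbbc -> last char: c
  6: dbbcd$cd -> last char: d
  7: ddbbcd$c -> last char: c


BWT = ddbb$cdc


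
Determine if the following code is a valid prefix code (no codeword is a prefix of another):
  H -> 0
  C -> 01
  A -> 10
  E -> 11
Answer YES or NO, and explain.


Checking each pair (does one codeword prefix another?):
  H='0' vs C='01': prefix -- VIOLATION

NO -- this is NOT a valid prefix code. H (0) is a prefix of C (01).


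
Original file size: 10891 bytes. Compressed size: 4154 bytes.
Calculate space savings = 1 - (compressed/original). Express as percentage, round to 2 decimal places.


ratio = compressed/original = 4154/10891 = 0.381416
savings = 1 - ratio = 1 - 0.381416 = 0.618584
as a percentage: 0.618584 * 100 = 61.86%

Space savings = 1 - 4154/10891 = 61.86%


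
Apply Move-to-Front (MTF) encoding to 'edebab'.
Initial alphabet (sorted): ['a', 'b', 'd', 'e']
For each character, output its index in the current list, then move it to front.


MTF encoding:
'e': index 3 in ['a', 'b', 'd', 'e'] -> ['e', 'a', 'b', 'd']
'd': index 3 in ['e', 'a', 'b', 'd'] -> ['d', 'e', 'a', 'b']
'e': index 1 in ['d', 'e', 'a', 'b'] -> ['e', 'd', 'a', 'b']
'b': index 3 in ['e', 'd', 'a', 'b'] -> ['b', 'e', 'd', 'a']
'a': index 3 in ['b', 'e', 'd', 'a'] -> ['a', 'b', 'e', 'd']
'b': index 1 in ['a', 'b', 'e', 'd'] -> ['b', 'a', 'e', 'd']


Output: [3, 3, 1, 3, 3, 1]


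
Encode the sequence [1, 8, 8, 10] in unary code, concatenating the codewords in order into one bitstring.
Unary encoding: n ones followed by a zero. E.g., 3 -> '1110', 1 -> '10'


Encode each number as n ones followed by a terminating 0:
  1 -> 10 (2 bits)
  8 -> 111111110 (9 bits)
  8 -> 111111110 (9 bits)
  10 -> 11111111110 (11 bits)
Total length = 2 + 9 + 9 + 11 = 31 bits.

Unary([1, 8, 8, 10]) = 1011111111011111111011111111110 (31 bits)


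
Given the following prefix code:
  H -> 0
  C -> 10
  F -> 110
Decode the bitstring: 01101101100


Decoding step by step:
Bits 0 -> H
Bits 110 -> F
Bits 110 -> F
Bits 110 -> F
Bits 0 -> H


Decoded message: HFFFH


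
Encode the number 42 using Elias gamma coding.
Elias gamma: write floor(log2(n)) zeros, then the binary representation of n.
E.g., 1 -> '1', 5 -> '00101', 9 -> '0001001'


num_bits = floor(log2(42)) + 1 = 6
leading_zeros = num_bits - 1 = 5
binary(42) = 101010

Elias gamma(42) = '00000' + '101010' = 00000101010 (11 bits)


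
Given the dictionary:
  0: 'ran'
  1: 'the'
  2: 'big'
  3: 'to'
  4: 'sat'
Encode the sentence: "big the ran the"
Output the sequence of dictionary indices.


Look up each word in the dictionary:
  'big' -> 2
  'the' -> 1
  'ran' -> 0
  'the' -> 1

Encoded: [2, 1, 0, 1]


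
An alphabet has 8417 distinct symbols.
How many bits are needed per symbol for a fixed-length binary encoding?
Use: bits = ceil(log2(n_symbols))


log2(8417) = 13.0391
Bracket: 2^13 = 8192 < 8417 <= 2^14 = 16384
So ceil(log2(8417)) = 14

bits = ceil(log2(8417)) = ceil(13.0391) = 14 bits


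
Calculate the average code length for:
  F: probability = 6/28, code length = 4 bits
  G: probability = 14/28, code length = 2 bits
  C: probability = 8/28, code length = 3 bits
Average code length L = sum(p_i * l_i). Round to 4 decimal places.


Weighted contributions p_i * l_i:
  F: (6/28) * 4 = 24/28
  G: (14/28) * 2 = 28/28
  C: (8/28) * 3 = 24/28
Sum = (24 + 28 + 24)/28 = 76/28

L = 76/28 = 2.7143 bits/symbol


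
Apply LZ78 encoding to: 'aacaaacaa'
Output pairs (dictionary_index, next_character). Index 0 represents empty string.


LZ78 encoding steps:
Dictionary: {0: ''}
Step 1: w='' (idx 0), next='a' -> output (0, 'a'), add 'a' as idx 1
Step 2: w='a' (idx 1), next='c' -> output (1, 'c'), add 'ac' as idx 2
Step 3: w='a' (idx 1), next='a' -> output (1, 'a'), add 'aa' as idx 3
Step 4: w='ac' (idx 2), next='a' -> output (2, 'a'), add 'aca' as idx 4
Step 5: w='a' (idx 1), end of input -> output (1, '')


Encoded: [(0, 'a'), (1, 'c'), (1, 'a'), (2, 'a'), (1, '')]


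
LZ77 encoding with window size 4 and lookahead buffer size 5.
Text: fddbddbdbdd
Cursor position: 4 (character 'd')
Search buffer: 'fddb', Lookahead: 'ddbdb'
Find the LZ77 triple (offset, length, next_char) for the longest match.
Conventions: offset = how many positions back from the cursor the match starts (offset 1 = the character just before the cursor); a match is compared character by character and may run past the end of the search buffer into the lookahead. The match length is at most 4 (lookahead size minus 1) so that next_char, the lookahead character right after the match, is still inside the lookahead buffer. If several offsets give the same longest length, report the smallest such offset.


Try each offset into the search buffer:
  offset=1 (pos 3, char 'b'): match length 0
  offset=2 (pos 2, char 'd'): match length 1
  offset=3 (pos 1, char 'd'): match length 4
  offset=4 (pos 0, char 'f'): match length 0
Longest match has length 4 at offset 3.
next_char = character at position 4 + 4 = 8 -> 'b'

Best match: offset=3, length=4 (matching 'ddbd' starting at position 1)
LZ77 triple: (3, 4, 'b')


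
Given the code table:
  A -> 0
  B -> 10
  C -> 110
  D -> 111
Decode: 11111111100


Decoding:
111 -> D
111 -> D
111 -> D
0 -> A
0 -> A


Result: DDDAA


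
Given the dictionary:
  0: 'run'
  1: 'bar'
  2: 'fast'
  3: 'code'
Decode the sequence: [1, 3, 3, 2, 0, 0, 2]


Look up each index in the dictionary:
  1 -> 'bar'
  3 -> 'code'
  3 -> 'code'
  2 -> 'fast'
  0 -> 'run'
  0 -> 'run'
  2 -> 'fast'

Decoded: "bar code code fast run run fast"


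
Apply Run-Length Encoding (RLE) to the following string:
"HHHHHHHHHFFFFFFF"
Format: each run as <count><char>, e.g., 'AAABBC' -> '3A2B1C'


Scanning runs left to right:
  i=0: run of 'H' x 9 -> '9H'
  i=9: run of 'F' x 7 -> '7F'

RLE = 9H7F


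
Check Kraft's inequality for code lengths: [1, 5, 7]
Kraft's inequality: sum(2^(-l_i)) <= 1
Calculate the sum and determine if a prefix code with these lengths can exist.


Sum = 2^(-1) + 2^(-5) + 2^(-7)
    = 0.5 + 0.03125 + 0.0078125
    = 69/128 = 0.5390625
Since 0.5390625 <= 1, Kraft's inequality IS satisfied.
A prefix code with these lengths CAN exist.

Kraft sum = 0.5390625. Satisfied.


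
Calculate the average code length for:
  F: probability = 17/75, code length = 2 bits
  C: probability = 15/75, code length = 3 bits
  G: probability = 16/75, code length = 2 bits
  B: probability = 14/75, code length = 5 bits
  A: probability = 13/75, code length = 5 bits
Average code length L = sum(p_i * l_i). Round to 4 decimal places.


Weighted contributions p_i * l_i:
  F: (17/75) * 2 = 34/75
  C: (15/75) * 3 = 45/75
  G: (16/75) * 2 = 32/75
  B: (14/75) * 5 = 70/75
  A: (13/75) * 5 = 65/75
Sum = (34 + 45 + 32 + 70 + 65)/75 = 246/75

L = 246/75 = 3.2800 bits/symbol


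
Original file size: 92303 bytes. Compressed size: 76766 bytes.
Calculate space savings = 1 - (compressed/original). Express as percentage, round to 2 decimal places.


ratio = compressed/original = 76766/92303 = 0.831674
savings = 1 - ratio = 1 - 0.831674 = 0.168326
as a percentage: 0.168326 * 100 = 16.83%

Space savings = 1 - 76766/92303 = 16.83%


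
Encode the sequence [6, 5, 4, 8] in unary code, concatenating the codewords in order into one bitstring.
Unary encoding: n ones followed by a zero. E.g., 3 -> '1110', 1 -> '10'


Encode each number as n ones followed by a terminating 0:
  6 -> 1111110 (7 bits)
  5 -> 111110 (6 bits)
  4 -> 11110 (5 bits)
  8 -> 111111110 (9 bits)
Total length = 7 + 6 + 5 + 9 = 27 bits.

Unary([6, 5, 4, 8]) = 111111011111011110111111110 (27 bits)


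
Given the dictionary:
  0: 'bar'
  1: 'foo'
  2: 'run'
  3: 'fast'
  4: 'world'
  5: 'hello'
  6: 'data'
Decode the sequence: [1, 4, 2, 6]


Look up each index in the dictionary:
  1 -> 'foo'
  4 -> 'world'
  2 -> 'run'
  6 -> 'data'

Decoded: "foo world run data"


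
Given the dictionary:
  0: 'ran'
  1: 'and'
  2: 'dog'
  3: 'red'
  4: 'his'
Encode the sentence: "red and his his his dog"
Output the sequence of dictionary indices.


Look up each word in the dictionary:
  'red' -> 3
  'and' -> 1
  'his' -> 4
  'his' -> 4
  'his' -> 4
  'dog' -> 2

Encoded: [3, 1, 4, 4, 4, 2]


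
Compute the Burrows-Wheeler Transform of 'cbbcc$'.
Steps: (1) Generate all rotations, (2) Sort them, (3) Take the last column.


Rotations (sorted):
  0: $cbbcc -> last char: c
  1: bbcc$c -> last char: c
  2: bcc$cb -> last char: b
  3: c$cbbc -> last char: c
  4: cbbcc$ -> last char: $
  5: cc$cbb -> last char: b


BWT = ccbc$b


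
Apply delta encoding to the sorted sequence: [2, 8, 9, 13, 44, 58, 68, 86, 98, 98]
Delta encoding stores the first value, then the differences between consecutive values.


First value: 2
Deltas:
  8 - 2 = 6
  9 - 8 = 1
  13 - 9 = 4
  44 - 13 = 31
  58 - 44 = 14
  68 - 58 = 10
  86 - 68 = 18
  98 - 86 = 12
  98 - 98 = 0


Delta encoded: [2, 6, 1, 4, 31, 14, 10, 18, 12, 0]


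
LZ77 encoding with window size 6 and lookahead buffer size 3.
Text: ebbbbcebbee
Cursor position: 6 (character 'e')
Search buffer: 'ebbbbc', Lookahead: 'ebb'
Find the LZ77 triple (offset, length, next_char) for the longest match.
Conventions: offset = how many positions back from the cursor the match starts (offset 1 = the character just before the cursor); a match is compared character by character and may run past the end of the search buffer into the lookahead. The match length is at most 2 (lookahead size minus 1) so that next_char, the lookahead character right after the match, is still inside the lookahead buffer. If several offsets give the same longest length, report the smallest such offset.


Try each offset into the search buffer:
  offset=1 (pos 5, char 'c'): match length 0
  offset=2 (pos 4, char 'b'): match length 0
  offset=3 (pos 3, char 'b'): match length 0
  offset=4 (pos 2, char 'b'): match length 0
  offset=5 (pos 1, char 'b'): match length 0
  offset=6 (pos 0, char 'e'): match length 2
Longest match has length 2 at offset 6.
next_char = character at position 6 + 2 = 8 -> 'b'

Best match: offset=6, length=2 (matching 'eb' starting at position 0)
LZ77 triple: (6, 2, 'b')


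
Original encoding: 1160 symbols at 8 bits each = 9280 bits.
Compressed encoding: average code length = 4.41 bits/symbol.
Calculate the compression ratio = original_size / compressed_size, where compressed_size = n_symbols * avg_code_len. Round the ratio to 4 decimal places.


original_size = n_symbols * orig_bits = 1160 * 8 = 9280 bits
compressed_size = n_symbols * avg_code_len = 1160 * 4.41 = 5115.6 bits
ratio = original_size / compressed_size = 9280 / 5115.6 = 1.8141

Compression ratio = 1.8141


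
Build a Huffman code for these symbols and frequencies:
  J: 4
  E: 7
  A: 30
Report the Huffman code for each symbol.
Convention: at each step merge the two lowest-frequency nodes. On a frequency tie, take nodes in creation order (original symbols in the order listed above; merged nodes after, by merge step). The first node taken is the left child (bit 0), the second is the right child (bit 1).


Huffman tree construction:
Step 1: Merge J(4) + E(7) = 11
Step 2: Merge (J+E)(11) + A(30) = 41
Read each symbol's code off the tree from the root (left child = 0, right child = 1).

Codes:
  J: 00 (length 2)
  E: 01 (length 2)
  A: 1 (length 1)
Average code length: 52/41 = 1.2683 bits/symbol


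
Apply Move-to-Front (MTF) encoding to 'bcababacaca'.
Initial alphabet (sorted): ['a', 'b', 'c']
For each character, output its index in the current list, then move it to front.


MTF encoding:
'b': index 1 in ['a', 'b', 'c'] -> ['b', 'a', 'c']
'c': index 2 in ['b', 'a', 'c'] -> ['c', 'b', 'a']
'a': index 2 in ['c', 'b', 'a'] -> ['a', 'c', 'b']
'b': index 2 in ['a', 'c', 'b'] -> ['b', 'a', 'c']
'a': index 1 in ['b', 'a', 'c'] -> ['a', 'b', 'c']
'b': index 1 in ['a', 'b', 'c'] -> ['b', 'a', 'c']
'a': index 1 in ['b', 'a', 'c'] -> ['a', 'b', 'c']
'c': index 2 in ['a', 'b', 'c'] -> ['c', 'a', 'b']
'a': index 1 in ['c', 'a', 'b'] -> ['a', 'c', 'b']
'c': index 1 in ['a', 'c', 'b'] -> ['c', 'a', 'b']
'a': index 1 in ['c', 'a', 'b'] -> ['a', 'c', 'b']


Output: [1, 2, 2, 2, 1, 1, 1, 2, 1, 1, 1]


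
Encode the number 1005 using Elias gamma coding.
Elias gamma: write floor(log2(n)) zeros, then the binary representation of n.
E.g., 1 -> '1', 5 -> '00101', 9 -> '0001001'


num_bits = floor(log2(1005)) + 1 = 10
leading_zeros = num_bits - 1 = 9
binary(1005) = 1111101101

Elias gamma(1005) = '000000000' + '1111101101' = 0000000001111101101 (19 bits)


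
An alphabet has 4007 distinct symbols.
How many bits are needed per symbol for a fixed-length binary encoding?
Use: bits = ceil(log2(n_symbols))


log2(4007) = 11.9683
Bracket: 2^11 = 2048 < 4007 <= 2^12 = 4096
So ceil(log2(4007)) = 12

bits = ceil(log2(4007)) = ceil(11.9683) = 12 bits


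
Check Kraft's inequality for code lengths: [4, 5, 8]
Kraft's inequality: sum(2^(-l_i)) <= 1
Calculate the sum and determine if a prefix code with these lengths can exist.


Sum = 2^(-4) + 2^(-5) + 2^(-8)
    = 0.0625 + 0.03125 + 0.00390625
    = 25/256 = 0.09765625
Since 0.09765625 <= 1, Kraft's inequality IS satisfied.
A prefix code with these lengths CAN exist.

Kraft sum = 0.09765625. Satisfied.


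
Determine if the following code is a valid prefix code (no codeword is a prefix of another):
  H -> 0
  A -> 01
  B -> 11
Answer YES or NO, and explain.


Checking each pair (does one codeword prefix another?):
  H='0' vs A='01': prefix -- VIOLATION

NO -- this is NOT a valid prefix code. H (0) is a prefix of A (01).


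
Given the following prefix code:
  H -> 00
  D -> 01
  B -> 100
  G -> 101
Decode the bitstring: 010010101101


Decoding step by step:
Bits 01 -> D
Bits 00 -> H
Bits 101 -> G
Bits 01 -> D
Bits 101 -> G


Decoded message: DHGDG


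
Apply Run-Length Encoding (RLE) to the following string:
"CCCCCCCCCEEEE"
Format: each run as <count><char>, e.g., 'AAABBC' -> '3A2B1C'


Scanning runs left to right:
  i=0: run of 'C' x 9 -> '9C'
  i=9: run of 'E' x 4 -> '4E'

RLE = 9C4E


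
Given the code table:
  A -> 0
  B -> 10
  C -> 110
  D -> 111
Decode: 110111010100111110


Decoding:
110 -> C
111 -> D
0 -> A
10 -> B
10 -> B
0 -> A
111 -> D
110 -> C


Result: CDABBADC


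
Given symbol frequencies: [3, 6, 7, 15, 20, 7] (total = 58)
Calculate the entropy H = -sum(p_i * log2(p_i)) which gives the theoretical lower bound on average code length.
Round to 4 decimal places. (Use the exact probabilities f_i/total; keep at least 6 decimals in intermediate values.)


Per-symbol terms -p_i * log2(p_i) with p_i = f_i/58:
  p = 3/58 = 0.051724: log2(p) = -4.273018, -p*log2(p) = 0.221018
  p = 6/58 = 0.103448: log2(p) = -3.273018, -p*log2(p) = 0.338588
  p = 7/58 = 0.120690: log2(p) = -3.050626, -p*log2(p) = 0.368179
  p = 15/58 = 0.258621: log2(p) = -1.951090, -p*log2(p) = 0.504592
  p = 20/58 = 0.344828: log2(p) = -1.536053, -p*log2(p) = 0.529673
  p = 7/58 = 0.120690: log2(p) = -3.050626, -p*log2(p) = 0.368179
H = 0.221018 + 0.338588 + 0.368179 + 0.504592 + 0.529673 + 0.368179 = 2.330229

H = 2.3302 bits/symbol


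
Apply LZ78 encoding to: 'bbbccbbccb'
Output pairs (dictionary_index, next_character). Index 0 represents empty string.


LZ78 encoding steps:
Dictionary: {0: ''}
Step 1: w='' (idx 0), next='b' -> output (0, 'b'), add 'b' as idx 1
Step 2: w='b' (idx 1), next='b' -> output (1, 'b'), add 'bb' as idx 2
Step 3: w='' (idx 0), next='c' -> output (0, 'c'), add 'c' as idx 3
Step 4: w='c' (idx 3), next='b' -> output (3, 'b'), add 'cb' as idx 4
Step 5: w='b' (idx 1), next='c' -> output (1, 'c'), add 'bc' as idx 5
Step 6: w='cb' (idx 4), end of input -> output (4, '')


Encoded: [(0, 'b'), (1, 'b'), (0, 'c'), (3, 'b'), (1, 'c'), (4, '')]


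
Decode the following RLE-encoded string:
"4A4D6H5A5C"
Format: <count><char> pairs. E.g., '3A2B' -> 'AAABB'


Expanding each <count><char> pair:
  4A -> 'AAAA'
  4D -> 'DDDD'
  6H -> 'HHHHHH'
  5A -> 'AAAAA'
  5C -> 'CCCCC'

Decoded = AAAADDDDHHHHHHAAAAACCCCC


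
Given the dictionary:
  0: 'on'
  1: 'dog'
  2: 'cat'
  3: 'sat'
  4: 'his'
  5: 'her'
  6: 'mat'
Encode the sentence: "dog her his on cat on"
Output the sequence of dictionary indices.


Look up each word in the dictionary:
  'dog' -> 1
  'her' -> 5
  'his' -> 4
  'on' -> 0
  'cat' -> 2
  'on' -> 0

Encoded: [1, 5, 4, 0, 2, 0]


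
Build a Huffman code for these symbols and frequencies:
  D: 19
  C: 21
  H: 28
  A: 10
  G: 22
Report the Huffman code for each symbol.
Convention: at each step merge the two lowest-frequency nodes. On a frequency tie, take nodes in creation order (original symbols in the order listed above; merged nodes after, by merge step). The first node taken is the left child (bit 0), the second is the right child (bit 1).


Huffman tree construction:
Step 1: Merge A(10) + D(19) = 29
Step 2: Merge C(21) + G(22) = 43
Step 3: Merge H(28) + (A+D)(29) = 57
Step 4: Merge (C+G)(43) + (H+(A+D))(57) = 100
Read each symbol's code off the tree from the root (left child = 0, right child = 1).

Codes:
  D: 111 (length 3)
  C: 00 (length 2)
  H: 10 (length 2)
  A: 110 (length 3)
  G: 01 (length 2)
Average code length: 229/100 = 2.2900 bits/symbol


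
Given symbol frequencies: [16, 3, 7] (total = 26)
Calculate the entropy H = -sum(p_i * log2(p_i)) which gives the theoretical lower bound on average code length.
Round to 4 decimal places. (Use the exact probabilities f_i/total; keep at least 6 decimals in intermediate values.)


Per-symbol terms -p_i * log2(p_i) with p_i = f_i/26:
  p = 16/26 = 0.615385: log2(p) = -0.700440, -p*log2(p) = 0.431040
  p = 3/26 = 0.115385: log2(p) = -3.115477, -p*log2(p) = 0.359478
  p = 7/26 = 0.269231: log2(p) = -1.893085, -p*log2(p) = 0.509677
H = 0.431040 + 0.359478 + 0.509677 = 1.300195

H = 1.3002 bits/symbol


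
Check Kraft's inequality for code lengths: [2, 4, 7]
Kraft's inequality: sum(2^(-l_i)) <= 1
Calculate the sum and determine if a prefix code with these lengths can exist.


Sum = 2^(-2) + 2^(-4) + 2^(-7)
    = 0.25 + 0.0625 + 0.0078125
    = 41/128 = 0.3203125
Since 0.3203125 <= 1, Kraft's inequality IS satisfied.
A prefix code with these lengths CAN exist.

Kraft sum = 0.3203125. Satisfied.


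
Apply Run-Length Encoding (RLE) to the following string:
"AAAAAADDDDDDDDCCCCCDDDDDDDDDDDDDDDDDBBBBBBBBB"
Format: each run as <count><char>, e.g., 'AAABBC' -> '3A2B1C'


Scanning runs left to right:
  i=0: run of 'A' x 6 -> '6A'
  i=6: run of 'D' x 8 -> '8D'
  i=14: run of 'C' x 5 -> '5C'
  i=19: run of 'D' x 17 -> '17D'
  i=36: run of 'B' x 9 -> '9B'

RLE = 6A8D5C17D9B


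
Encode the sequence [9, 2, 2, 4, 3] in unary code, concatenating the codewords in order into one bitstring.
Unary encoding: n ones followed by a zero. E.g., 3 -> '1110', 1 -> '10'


Encode each number as n ones followed by a terminating 0:
  9 -> 1111111110 (10 bits)
  2 -> 110 (3 bits)
  2 -> 110 (3 bits)
  4 -> 11110 (5 bits)
  3 -> 1110 (4 bits)
Total length = 10 + 3 + 3 + 5 + 4 = 25 bits.

Unary([9, 2, 2, 4, 3]) = 1111111110110110111101110 (25 bits)


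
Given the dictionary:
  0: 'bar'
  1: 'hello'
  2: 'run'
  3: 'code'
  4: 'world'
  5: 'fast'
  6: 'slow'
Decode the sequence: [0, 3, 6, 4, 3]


Look up each index in the dictionary:
  0 -> 'bar'
  3 -> 'code'
  6 -> 'slow'
  4 -> 'world'
  3 -> 'code'

Decoded: "bar code slow world code"


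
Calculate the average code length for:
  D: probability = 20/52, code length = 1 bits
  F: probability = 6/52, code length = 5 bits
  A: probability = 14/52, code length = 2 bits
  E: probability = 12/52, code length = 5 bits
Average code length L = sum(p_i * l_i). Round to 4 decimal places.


Weighted contributions p_i * l_i:
  D: (20/52) * 1 = 20/52
  F: (6/52) * 5 = 30/52
  A: (14/52) * 2 = 28/52
  E: (12/52) * 5 = 60/52
Sum = (20 + 30 + 28 + 60)/52 = 138/52

L = 138/52 = 2.6538 bits/symbol


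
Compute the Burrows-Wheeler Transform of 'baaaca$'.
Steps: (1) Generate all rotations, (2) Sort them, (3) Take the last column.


Rotations (sorted):
  0: $baaaca -> last char: a
  1: a$baaac -> last char: c
  2: aaaca$b -> last char: b
  3: aaca$ba -> last char: a
  4: aca$baa -> last char: a
  5: baaaca$ -> last char: $
  6: ca$baaa -> last char: a


BWT = acbaa$a


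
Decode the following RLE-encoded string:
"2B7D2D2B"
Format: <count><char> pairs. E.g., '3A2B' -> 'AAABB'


Expanding each <count><char> pair:
  2B -> 'BB'
  7D -> 'DDDDDDD'
  2D -> 'DD'
  2B -> 'BB'

Decoded = BBDDDDDDDDDBB


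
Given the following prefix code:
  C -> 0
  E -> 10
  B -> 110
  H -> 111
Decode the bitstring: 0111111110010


Decoding step by step:
Bits 0 -> C
Bits 111 -> H
Bits 111 -> H
Bits 110 -> B
Bits 0 -> C
Bits 10 -> E


Decoded message: CHHBCE


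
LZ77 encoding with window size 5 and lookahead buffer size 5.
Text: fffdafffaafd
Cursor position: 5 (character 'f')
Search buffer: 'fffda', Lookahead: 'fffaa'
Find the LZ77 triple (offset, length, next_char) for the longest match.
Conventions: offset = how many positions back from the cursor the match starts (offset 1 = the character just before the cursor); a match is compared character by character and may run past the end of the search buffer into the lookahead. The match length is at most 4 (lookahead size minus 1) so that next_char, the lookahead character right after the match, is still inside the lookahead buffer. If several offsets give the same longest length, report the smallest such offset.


Try each offset into the search buffer:
  offset=1 (pos 4, char 'a'): match length 0
  offset=2 (pos 3, char 'd'): match length 0
  offset=3 (pos 2, char 'f'): match length 1
  offset=4 (pos 1, char 'f'): match length 2
  offset=5 (pos 0, char 'f'): match length 3
Longest match has length 3 at offset 5.
next_char = character at position 5 + 3 = 8 -> 'a'

Best match: offset=5, length=3 (matching 'fff' starting at position 0)
LZ77 triple: (5, 3, 'a')


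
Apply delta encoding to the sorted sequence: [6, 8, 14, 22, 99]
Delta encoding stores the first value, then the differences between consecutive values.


First value: 6
Deltas:
  8 - 6 = 2
  14 - 8 = 6
  22 - 14 = 8
  99 - 22 = 77


Delta encoded: [6, 2, 6, 8, 77]


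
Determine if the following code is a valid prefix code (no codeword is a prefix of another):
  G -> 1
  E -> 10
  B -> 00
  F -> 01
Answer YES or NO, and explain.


Checking each pair (does one codeword prefix another?):
  G='1' vs E='10': prefix -- VIOLATION

NO -- this is NOT a valid prefix code. G (1) is a prefix of E (10).


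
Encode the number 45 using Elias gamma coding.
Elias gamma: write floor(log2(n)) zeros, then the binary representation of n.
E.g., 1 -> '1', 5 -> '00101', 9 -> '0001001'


num_bits = floor(log2(45)) + 1 = 6
leading_zeros = num_bits - 1 = 5
binary(45) = 101101

Elias gamma(45) = '00000' + '101101' = 00000101101 (11 bits)


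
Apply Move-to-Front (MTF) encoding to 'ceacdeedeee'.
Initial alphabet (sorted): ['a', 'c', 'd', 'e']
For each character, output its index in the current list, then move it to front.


MTF encoding:
'c': index 1 in ['a', 'c', 'd', 'e'] -> ['c', 'a', 'd', 'e']
'e': index 3 in ['c', 'a', 'd', 'e'] -> ['e', 'c', 'a', 'd']
'a': index 2 in ['e', 'c', 'a', 'd'] -> ['a', 'e', 'c', 'd']
'c': index 2 in ['a', 'e', 'c', 'd'] -> ['c', 'a', 'e', 'd']
'd': index 3 in ['c', 'a', 'e', 'd'] -> ['d', 'c', 'a', 'e']
'e': index 3 in ['d', 'c', 'a', 'e'] -> ['e', 'd', 'c', 'a']
'e': index 0 in ['e', 'd', 'c', 'a'] -> ['e', 'd', 'c', 'a']
'd': index 1 in ['e', 'd', 'c', 'a'] -> ['d', 'e', 'c', 'a']
'e': index 1 in ['d', 'e', 'c', 'a'] -> ['e', 'd', 'c', 'a']
'e': index 0 in ['e', 'd', 'c', 'a'] -> ['e', 'd', 'c', 'a']
'e': index 0 in ['e', 'd', 'c', 'a'] -> ['e', 'd', 'c', 'a']


Output: [1, 3, 2, 2, 3, 3, 0, 1, 1, 0, 0]


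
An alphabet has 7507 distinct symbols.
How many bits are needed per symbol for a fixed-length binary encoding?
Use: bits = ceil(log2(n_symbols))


log2(7507) = 12.874
Bracket: 2^12 = 4096 < 7507 <= 2^13 = 8192
So ceil(log2(7507)) = 13

bits = ceil(log2(7507)) = ceil(12.874) = 13 bits


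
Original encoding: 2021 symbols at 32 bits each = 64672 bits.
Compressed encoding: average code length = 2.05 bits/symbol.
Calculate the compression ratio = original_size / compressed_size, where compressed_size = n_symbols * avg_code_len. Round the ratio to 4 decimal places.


original_size = n_symbols * orig_bits = 2021 * 32 = 64672 bits
compressed_size = n_symbols * avg_code_len = 2021 * 2.05 = 4143.05 bits
ratio = original_size / compressed_size = 64672 / 4143.05 = 15.6098

Compression ratio = 15.6098


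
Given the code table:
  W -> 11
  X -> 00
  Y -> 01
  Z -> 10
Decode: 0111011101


Decoding:
01 -> Y
11 -> W
01 -> Y
11 -> W
01 -> Y


Result: YWYWY


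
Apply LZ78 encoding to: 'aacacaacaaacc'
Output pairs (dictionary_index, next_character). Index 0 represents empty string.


LZ78 encoding steps:
Dictionary: {0: ''}
Step 1: w='' (idx 0), next='a' -> output (0, 'a'), add 'a' as idx 1
Step 2: w='a' (idx 1), next='c' -> output (1, 'c'), add 'ac' as idx 2
Step 3: w='ac' (idx 2), next='a' -> output (2, 'a'), add 'aca' as idx 3
Step 4: w='aca' (idx 3), next='a' -> output (3, 'a'), add 'acaa' as idx 4
Step 5: w='ac' (idx 2), next='c' -> output (2, 'c'), add 'acc' as idx 5


Encoded: [(0, 'a'), (1, 'c'), (2, 'a'), (3, 'a'), (2, 'c')]


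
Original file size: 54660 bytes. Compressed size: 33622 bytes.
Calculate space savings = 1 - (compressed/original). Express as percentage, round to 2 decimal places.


ratio = compressed/original = 33622/54660 = 0.615112
savings = 1 - ratio = 1 - 0.615112 = 0.384888
as a percentage: 0.384888 * 100 = 38.49%

Space savings = 1 - 33622/54660 = 38.49%


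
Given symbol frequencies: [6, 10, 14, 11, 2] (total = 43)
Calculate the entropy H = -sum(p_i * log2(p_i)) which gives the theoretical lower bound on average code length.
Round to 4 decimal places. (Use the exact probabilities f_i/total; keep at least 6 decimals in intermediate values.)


Per-symbol terms -p_i * log2(p_i) with p_i = f_i/43:
  p = 6/43 = 0.139535: log2(p) = -2.841302, -p*log2(p) = 0.396461
  p = 10/43 = 0.232558: log2(p) = -2.104337, -p*log2(p) = 0.489381
  p = 14/43 = 0.325581: log2(p) = -1.618910, -p*log2(p) = 0.527087
  p = 11/43 = 0.255814: log2(p) = -1.966833, -p*log2(p) = 0.503143
  p = 2/43 = 0.046512: log2(p) = -4.426265, -p*log2(p) = 0.205873
H = 0.396461 + 0.489381 + 0.527087 + 0.503143 + 0.205873 = 2.121945

H = 2.1219 bits/symbol


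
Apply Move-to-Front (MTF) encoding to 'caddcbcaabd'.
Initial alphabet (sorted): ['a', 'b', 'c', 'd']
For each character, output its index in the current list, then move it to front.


MTF encoding:
'c': index 2 in ['a', 'b', 'c', 'd'] -> ['c', 'a', 'b', 'd']
'a': index 1 in ['c', 'a', 'b', 'd'] -> ['a', 'c', 'b', 'd']
'd': index 3 in ['a', 'c', 'b', 'd'] -> ['d', 'a', 'c', 'b']
'd': index 0 in ['d', 'a', 'c', 'b'] -> ['d', 'a', 'c', 'b']
'c': index 2 in ['d', 'a', 'c', 'b'] -> ['c', 'd', 'a', 'b']
'b': index 3 in ['c', 'd', 'a', 'b'] -> ['b', 'c', 'd', 'a']
'c': index 1 in ['b', 'c', 'd', 'a'] -> ['c', 'b', 'd', 'a']
'a': index 3 in ['c', 'b', 'd', 'a'] -> ['a', 'c', 'b', 'd']
'a': index 0 in ['a', 'c', 'b', 'd'] -> ['a', 'c', 'b', 'd']
'b': index 2 in ['a', 'c', 'b', 'd'] -> ['b', 'a', 'c', 'd']
'd': index 3 in ['b', 'a', 'c', 'd'] -> ['d', 'b', 'a', 'c']


Output: [2, 1, 3, 0, 2, 3, 1, 3, 0, 2, 3]
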